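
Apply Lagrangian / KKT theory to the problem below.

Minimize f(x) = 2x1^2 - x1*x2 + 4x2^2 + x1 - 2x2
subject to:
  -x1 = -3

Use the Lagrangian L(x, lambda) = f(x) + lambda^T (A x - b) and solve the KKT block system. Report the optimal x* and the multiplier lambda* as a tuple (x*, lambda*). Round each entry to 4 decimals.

Form the Lagrangian:
  L(x, lambda) = (1/2) x^T Q x + c^T x + lambda^T (A x - b)
Stationarity (grad_x L = 0): Q x + c + A^T lambda = 0.
Primal feasibility: A x = b.

This gives the KKT block system:
  [ Q   A^T ] [ x     ]   [-c ]
  [ A    0  ] [ lambda ] = [ b ]

Solving the linear system:
  x*      = (3, 0.625)
  lambda* = (12.375)
  f(x*)   = 19.4375

x* = (3, 0.625), lambda* = (12.375)


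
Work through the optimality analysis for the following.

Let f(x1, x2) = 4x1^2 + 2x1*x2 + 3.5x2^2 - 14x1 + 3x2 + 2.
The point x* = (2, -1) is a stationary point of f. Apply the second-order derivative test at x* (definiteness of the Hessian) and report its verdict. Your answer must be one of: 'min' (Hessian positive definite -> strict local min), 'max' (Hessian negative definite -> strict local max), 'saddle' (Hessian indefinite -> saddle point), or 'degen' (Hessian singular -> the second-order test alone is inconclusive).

Compute the Hessian H = grad^2 f:
  H = [[8, 2], [2, 7]]
Verify stationarity: grad f(x*) = H x* + g = (0, 0).
Eigenvalues of H: 5.4384, 9.5616.
Both eigenvalues > 0, so H is positive definite -> x* is a strict local min.

min


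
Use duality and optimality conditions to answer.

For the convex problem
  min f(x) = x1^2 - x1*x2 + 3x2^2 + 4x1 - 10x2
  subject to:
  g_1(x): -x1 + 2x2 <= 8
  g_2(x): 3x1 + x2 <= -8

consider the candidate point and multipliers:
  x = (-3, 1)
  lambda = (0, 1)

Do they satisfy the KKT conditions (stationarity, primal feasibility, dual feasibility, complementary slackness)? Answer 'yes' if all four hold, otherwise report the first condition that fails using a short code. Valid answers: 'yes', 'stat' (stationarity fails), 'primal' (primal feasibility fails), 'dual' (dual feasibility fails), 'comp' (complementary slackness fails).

Gradient of f: grad f(x) = Q x + c = (-3, -1)
Constraint values g_i(x) = a_i^T x - b_i:
  g_1((-3, 1)) = -3
  g_2((-3, 1)) = 0
Stationarity residual: grad f(x) + sum_i lambda_i a_i = (0, 0)
  -> stationarity OK
Primal feasibility (all g_i <= 0): OK
Dual feasibility (all lambda_i >= 0): OK
Complementary slackness (lambda_i * g_i(x) = 0 for all i): OK

Verdict: yes, KKT holds.

yes


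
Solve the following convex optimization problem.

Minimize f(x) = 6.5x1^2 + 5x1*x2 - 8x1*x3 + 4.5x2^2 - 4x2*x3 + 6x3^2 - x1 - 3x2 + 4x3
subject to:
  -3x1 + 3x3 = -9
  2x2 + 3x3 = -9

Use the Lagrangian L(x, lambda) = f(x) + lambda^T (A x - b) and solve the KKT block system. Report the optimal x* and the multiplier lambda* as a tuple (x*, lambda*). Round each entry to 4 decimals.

Form the Lagrangian:
  L(x, lambda) = (1/2) x^T Q x + c^T x + lambda^T (A x - b)
Stationarity (grad_x L = 0): Q x + c + A^T lambda = 0.
Primal feasibility: A x = b.

This gives the KKT block system:
  [ Q   A^T ] [ x     ]   [-c ]
  [ A    0  ] [ lambda ] = [ b ]

Solving the linear system:
  x*      = (0.8571, -1.2857, -2.1429)
  lambda* = (6.9524, 0.8571)
  f(x*)   = 32.3571

x* = (0.8571, -1.2857, -2.1429), lambda* = (6.9524, 0.8571)


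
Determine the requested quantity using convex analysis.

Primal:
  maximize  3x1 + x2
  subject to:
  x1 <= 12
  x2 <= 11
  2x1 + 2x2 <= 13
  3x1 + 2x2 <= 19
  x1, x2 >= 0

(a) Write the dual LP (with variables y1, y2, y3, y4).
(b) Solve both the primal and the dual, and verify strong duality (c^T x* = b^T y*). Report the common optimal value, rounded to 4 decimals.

The standard primal-dual pair for 'max c^T x s.t. A x <= b, x >= 0' is:
  Dual:  min b^T y  s.t.  A^T y >= c,  y >= 0.

So the dual LP is:
  minimize  12y1 + 11y2 + 13y3 + 19y4
  subject to:
    y1 + 2y3 + 3y4 >= 3
    y2 + 2y3 + 2y4 >= 1
    y1, y2, y3, y4 >= 0

Solving the primal: x* = (6.3333, 0).
  primal value c^T x* = 19.
Solving the dual: y* = (0, 0, 0, 1).
  dual value b^T y* = 19.
Strong duality: c^T x* = b^T y*. Confirmed.

19


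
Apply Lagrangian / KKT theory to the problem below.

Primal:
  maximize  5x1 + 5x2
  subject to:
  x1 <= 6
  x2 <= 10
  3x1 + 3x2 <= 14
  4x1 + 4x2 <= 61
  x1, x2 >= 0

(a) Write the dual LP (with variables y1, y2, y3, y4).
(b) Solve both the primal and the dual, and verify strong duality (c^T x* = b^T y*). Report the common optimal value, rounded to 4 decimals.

The standard primal-dual pair for 'max c^T x s.t. A x <= b, x >= 0' is:
  Dual:  min b^T y  s.t.  A^T y >= c,  y >= 0.

So the dual LP is:
  minimize  6y1 + 10y2 + 14y3 + 61y4
  subject to:
    y1 + 3y3 + 4y4 >= 5
    y2 + 3y3 + 4y4 >= 5
    y1, y2, y3, y4 >= 0

Solving the primal: x* = (4.6667, 0).
  primal value c^T x* = 23.3333.
Solving the dual: y* = (0, 0, 1.6667, 0).
  dual value b^T y* = 23.3333.
Strong duality: c^T x* = b^T y*. Confirmed.

23.3333


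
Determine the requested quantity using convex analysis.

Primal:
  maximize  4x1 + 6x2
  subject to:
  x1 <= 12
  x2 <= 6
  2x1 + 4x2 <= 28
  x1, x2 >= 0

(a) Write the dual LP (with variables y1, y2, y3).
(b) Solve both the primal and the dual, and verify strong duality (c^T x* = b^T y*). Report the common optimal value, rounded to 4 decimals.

The standard primal-dual pair for 'max c^T x s.t. A x <= b, x >= 0' is:
  Dual:  min b^T y  s.t.  A^T y >= c,  y >= 0.

So the dual LP is:
  minimize  12y1 + 6y2 + 28y3
  subject to:
    y1 + 2y3 >= 4
    y2 + 4y3 >= 6
    y1, y2, y3 >= 0

Solving the primal: x* = (12, 1).
  primal value c^T x* = 54.
Solving the dual: y* = (1, 0, 1.5).
  dual value b^T y* = 54.
Strong duality: c^T x* = b^T y*. Confirmed.

54


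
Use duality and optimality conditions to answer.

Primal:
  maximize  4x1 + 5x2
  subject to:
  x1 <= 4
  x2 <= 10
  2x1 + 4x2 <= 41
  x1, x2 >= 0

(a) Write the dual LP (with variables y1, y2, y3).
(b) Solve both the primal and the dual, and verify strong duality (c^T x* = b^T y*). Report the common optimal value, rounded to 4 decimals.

The standard primal-dual pair for 'max c^T x s.t. A x <= b, x >= 0' is:
  Dual:  min b^T y  s.t.  A^T y >= c,  y >= 0.

So the dual LP is:
  minimize  4y1 + 10y2 + 41y3
  subject to:
    y1 + 2y3 >= 4
    y2 + 4y3 >= 5
    y1, y2, y3 >= 0

Solving the primal: x* = (4, 8.25).
  primal value c^T x* = 57.25.
Solving the dual: y* = (1.5, 0, 1.25).
  dual value b^T y* = 57.25.
Strong duality: c^T x* = b^T y*. Confirmed.

57.25


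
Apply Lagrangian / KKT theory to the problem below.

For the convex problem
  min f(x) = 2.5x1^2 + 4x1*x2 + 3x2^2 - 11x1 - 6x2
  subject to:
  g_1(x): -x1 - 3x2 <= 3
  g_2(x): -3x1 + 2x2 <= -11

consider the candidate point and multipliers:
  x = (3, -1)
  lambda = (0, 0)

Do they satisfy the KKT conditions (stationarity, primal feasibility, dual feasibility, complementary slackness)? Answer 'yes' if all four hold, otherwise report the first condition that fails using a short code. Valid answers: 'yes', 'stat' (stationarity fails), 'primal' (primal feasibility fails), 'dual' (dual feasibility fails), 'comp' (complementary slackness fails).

Gradient of f: grad f(x) = Q x + c = (0, 0)
Constraint values g_i(x) = a_i^T x - b_i:
  g_1((3, -1)) = -3
  g_2((3, -1)) = 0
Stationarity residual: grad f(x) + sum_i lambda_i a_i = (0, 0)
  -> stationarity OK
Primal feasibility (all g_i <= 0): OK
Dual feasibility (all lambda_i >= 0): OK
Complementary slackness (lambda_i * g_i(x) = 0 for all i): OK

Verdict: yes, KKT holds.

yes


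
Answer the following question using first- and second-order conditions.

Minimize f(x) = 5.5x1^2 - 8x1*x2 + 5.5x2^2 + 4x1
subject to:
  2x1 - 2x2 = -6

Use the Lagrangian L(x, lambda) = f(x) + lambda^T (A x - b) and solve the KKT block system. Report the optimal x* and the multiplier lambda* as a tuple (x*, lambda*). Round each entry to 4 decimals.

Form the Lagrangian:
  L(x, lambda) = (1/2) x^T Q x + c^T x + lambda^T (A x - b)
Stationarity (grad_x L = 0): Q x + c + A^T lambda = 0.
Primal feasibility: A x = b.

This gives the KKT block system:
  [ Q   A^T ] [ x     ]   [-c ]
  [ A    0  ] [ lambda ] = [ b ]

Solving the linear system:
  x*      = (-2.1667, 0.8333)
  lambda* = (13.25)
  f(x*)   = 35.4167

x* = (-2.1667, 0.8333), lambda* = (13.25)


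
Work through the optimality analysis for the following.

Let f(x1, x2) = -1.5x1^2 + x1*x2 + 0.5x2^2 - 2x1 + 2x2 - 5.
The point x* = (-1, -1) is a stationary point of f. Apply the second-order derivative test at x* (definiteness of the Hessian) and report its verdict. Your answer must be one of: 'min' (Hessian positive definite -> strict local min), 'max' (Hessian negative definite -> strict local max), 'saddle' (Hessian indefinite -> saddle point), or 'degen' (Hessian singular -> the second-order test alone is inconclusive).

Compute the Hessian H = grad^2 f:
  H = [[-3, 1], [1, 1]]
Verify stationarity: grad f(x*) = H x* + g = (0, 0).
Eigenvalues of H: -3.2361, 1.2361.
Eigenvalues have mixed signs, so H is indefinite -> x* is a saddle point.

saddle


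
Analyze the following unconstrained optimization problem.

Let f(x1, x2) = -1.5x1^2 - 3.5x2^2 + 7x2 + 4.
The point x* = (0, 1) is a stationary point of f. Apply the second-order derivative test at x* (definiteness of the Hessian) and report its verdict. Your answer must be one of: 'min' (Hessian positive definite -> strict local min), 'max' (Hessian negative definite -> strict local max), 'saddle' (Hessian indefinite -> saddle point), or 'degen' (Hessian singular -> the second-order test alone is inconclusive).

Compute the Hessian H = grad^2 f:
  H = [[-3, 0], [0, -7]]
Verify stationarity: grad f(x*) = H x* + g = (0, 0).
Eigenvalues of H: -7, -3.
Both eigenvalues < 0, so H is negative definite -> x* is a strict local max.

max


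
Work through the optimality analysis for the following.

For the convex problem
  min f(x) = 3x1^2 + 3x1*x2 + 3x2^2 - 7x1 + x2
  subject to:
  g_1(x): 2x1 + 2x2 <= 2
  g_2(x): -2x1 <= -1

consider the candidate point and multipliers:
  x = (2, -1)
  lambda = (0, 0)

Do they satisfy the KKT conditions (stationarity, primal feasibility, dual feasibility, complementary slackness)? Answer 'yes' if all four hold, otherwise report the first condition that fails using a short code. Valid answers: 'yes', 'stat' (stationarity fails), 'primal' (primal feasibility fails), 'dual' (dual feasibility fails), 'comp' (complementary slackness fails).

Gradient of f: grad f(x) = Q x + c = (2, 1)
Constraint values g_i(x) = a_i^T x - b_i:
  g_1((2, -1)) = 0
  g_2((2, -1)) = -3
Stationarity residual: grad f(x) + sum_i lambda_i a_i = (2, 1)
  -> stationarity FAILS
Primal feasibility (all g_i <= 0): OK
Dual feasibility (all lambda_i >= 0): OK
Complementary slackness (lambda_i * g_i(x) = 0 for all i): OK

Verdict: the first failing condition is stationarity -> stat.

stat


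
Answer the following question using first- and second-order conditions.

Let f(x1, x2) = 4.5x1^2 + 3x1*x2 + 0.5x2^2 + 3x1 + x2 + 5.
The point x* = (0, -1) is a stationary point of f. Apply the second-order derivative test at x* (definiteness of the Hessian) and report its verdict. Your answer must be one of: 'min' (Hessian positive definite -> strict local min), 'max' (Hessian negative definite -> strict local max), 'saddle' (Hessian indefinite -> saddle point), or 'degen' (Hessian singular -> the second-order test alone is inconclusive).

Compute the Hessian H = grad^2 f:
  H = [[9, 3], [3, 1]]
Verify stationarity: grad f(x*) = H x* + g = (0, 0).
Eigenvalues of H: 0, 10.
H has a zero eigenvalue (singular; positive semidefinite but not definite), so H is neither positive definite, negative definite, nor indefinite. The second-order test alone is inconclusive -> degen.
(Indeed, f is constant along the null direction of H through x*, so x* is not a strict local extremum.)

degen


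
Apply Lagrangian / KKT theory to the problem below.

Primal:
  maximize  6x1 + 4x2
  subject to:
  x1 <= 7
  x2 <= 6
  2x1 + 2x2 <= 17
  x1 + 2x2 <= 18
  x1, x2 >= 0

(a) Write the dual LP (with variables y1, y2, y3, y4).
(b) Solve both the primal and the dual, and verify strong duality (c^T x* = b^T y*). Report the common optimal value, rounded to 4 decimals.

The standard primal-dual pair for 'max c^T x s.t. A x <= b, x >= 0' is:
  Dual:  min b^T y  s.t.  A^T y >= c,  y >= 0.

So the dual LP is:
  minimize  7y1 + 6y2 + 17y3 + 18y4
  subject to:
    y1 + 2y3 + y4 >= 6
    y2 + 2y3 + 2y4 >= 4
    y1, y2, y3, y4 >= 0

Solving the primal: x* = (7, 1.5).
  primal value c^T x* = 48.
Solving the dual: y* = (2, 0, 2, 0).
  dual value b^T y* = 48.
Strong duality: c^T x* = b^T y*. Confirmed.

48


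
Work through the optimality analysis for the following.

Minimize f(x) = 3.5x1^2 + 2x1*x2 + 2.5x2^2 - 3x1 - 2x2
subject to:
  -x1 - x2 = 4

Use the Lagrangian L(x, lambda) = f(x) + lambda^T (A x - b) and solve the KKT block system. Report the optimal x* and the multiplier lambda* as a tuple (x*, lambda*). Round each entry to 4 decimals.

Form the Lagrangian:
  L(x, lambda) = (1/2) x^T Q x + c^T x + lambda^T (A x - b)
Stationarity (grad_x L = 0): Q x + c + A^T lambda = 0.
Primal feasibility: A x = b.

This gives the KKT block system:
  [ Q   A^T ] [ x     ]   [-c ]
  [ A    0  ] [ lambda ] = [ b ]

Solving the linear system:
  x*      = (-1.375, -2.625)
  lambda* = (-17.875)
  f(x*)   = 40.4375

x* = (-1.375, -2.625), lambda* = (-17.875)


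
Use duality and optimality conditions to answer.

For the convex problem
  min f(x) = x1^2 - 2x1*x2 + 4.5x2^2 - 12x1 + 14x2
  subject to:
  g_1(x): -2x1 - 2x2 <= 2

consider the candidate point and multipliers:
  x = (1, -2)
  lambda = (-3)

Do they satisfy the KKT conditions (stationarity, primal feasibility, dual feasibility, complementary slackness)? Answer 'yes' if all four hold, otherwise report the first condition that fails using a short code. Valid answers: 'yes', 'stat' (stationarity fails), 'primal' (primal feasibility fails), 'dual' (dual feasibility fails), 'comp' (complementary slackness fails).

Gradient of f: grad f(x) = Q x + c = (-6, -6)
Constraint values g_i(x) = a_i^T x - b_i:
  g_1((1, -2)) = 0
Stationarity residual: grad f(x) + sum_i lambda_i a_i = (0, 0)
  -> stationarity OK
Primal feasibility (all g_i <= 0): OK
Dual feasibility (all lambda_i >= 0): FAILS
Complementary slackness (lambda_i * g_i(x) = 0 for all i): OK

Verdict: the first failing condition is dual_feasibility -> dual.

dual


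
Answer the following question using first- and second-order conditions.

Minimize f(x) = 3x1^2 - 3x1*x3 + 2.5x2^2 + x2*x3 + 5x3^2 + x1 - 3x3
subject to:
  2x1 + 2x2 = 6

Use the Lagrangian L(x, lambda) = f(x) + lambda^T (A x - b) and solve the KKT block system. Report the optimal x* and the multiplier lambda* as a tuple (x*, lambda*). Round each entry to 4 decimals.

Form the Lagrangian:
  L(x, lambda) = (1/2) x^T Q x + c^T x + lambda^T (A x - b)
Stationarity (grad_x L = 0): Q x + c + A^T lambda = 0.
Primal feasibility: A x = b.

This gives the KKT block system:
  [ Q   A^T ] [ x     ]   [-c ]
  [ A    0  ] [ lambda ] = [ b ]

Solving the linear system:
  x*      = (1.4894, 1.5106, 0.5957)
  lambda* = (-4.0745)
  f(x*)   = 12.0745

x* = (1.4894, 1.5106, 0.5957), lambda* = (-4.0745)


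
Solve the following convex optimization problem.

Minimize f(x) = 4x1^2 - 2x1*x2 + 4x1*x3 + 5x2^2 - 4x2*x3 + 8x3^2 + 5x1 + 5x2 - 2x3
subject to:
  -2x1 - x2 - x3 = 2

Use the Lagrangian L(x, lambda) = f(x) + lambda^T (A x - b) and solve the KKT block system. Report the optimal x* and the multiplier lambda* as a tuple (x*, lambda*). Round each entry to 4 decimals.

Form the Lagrangian:
  L(x, lambda) = (1/2) x^T Q x + c^T x + lambda^T (A x - b)
Stationarity (grad_x L = 0): Q x + c + A^T lambda = 0.
Primal feasibility: A x = b.

This gives the KKT block system:
  [ Q   A^T ] [ x     ]   [-c ]
  [ A    0  ] [ lambda ] = [ b ]

Solving the linear system:
  x*      = (-0.8182, -0.5642, 0.2005)
  lambda* = (0.1925)
  f(x*)   = -3.8489

x* = (-0.8182, -0.5642, 0.2005), lambda* = (0.1925)


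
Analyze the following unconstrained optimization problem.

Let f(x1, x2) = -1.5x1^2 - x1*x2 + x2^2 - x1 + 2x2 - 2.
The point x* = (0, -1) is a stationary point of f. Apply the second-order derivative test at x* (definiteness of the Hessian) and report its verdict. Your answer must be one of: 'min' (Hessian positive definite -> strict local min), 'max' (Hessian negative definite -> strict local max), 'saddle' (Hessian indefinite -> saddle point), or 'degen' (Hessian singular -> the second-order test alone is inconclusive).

Compute the Hessian H = grad^2 f:
  H = [[-3, -1], [-1, 2]]
Verify stationarity: grad f(x*) = H x* + g = (0, 0).
Eigenvalues of H: -3.1926, 2.1926.
Eigenvalues have mixed signs, so H is indefinite -> x* is a saddle point.

saddle


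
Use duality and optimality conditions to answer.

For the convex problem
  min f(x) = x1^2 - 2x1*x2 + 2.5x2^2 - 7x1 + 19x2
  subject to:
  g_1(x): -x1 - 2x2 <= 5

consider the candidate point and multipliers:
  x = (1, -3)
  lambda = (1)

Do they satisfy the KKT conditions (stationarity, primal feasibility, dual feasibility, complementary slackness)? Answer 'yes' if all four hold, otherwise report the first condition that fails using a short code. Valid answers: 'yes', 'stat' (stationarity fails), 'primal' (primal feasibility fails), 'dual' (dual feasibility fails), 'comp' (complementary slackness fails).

Gradient of f: grad f(x) = Q x + c = (1, 2)
Constraint values g_i(x) = a_i^T x - b_i:
  g_1((1, -3)) = 0
Stationarity residual: grad f(x) + sum_i lambda_i a_i = (0, 0)
  -> stationarity OK
Primal feasibility (all g_i <= 0): OK
Dual feasibility (all lambda_i >= 0): OK
Complementary slackness (lambda_i * g_i(x) = 0 for all i): OK

Verdict: yes, KKT holds.

yes


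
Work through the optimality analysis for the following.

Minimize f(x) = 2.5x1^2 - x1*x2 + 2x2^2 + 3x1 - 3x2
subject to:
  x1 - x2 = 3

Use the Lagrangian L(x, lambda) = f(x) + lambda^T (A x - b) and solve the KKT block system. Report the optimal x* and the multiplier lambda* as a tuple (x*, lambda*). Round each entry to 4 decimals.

Form the Lagrangian:
  L(x, lambda) = (1/2) x^T Q x + c^T x + lambda^T (A x - b)
Stationarity (grad_x L = 0): Q x + c + A^T lambda = 0.
Primal feasibility: A x = b.

This gives the KKT block system:
  [ Q   A^T ] [ x     ]   [-c ]
  [ A    0  ] [ lambda ] = [ b ]

Solving the linear system:
  x*      = (1.2857, -1.7143)
  lambda* = (-11.1429)
  f(x*)   = 21.2143

x* = (1.2857, -1.7143), lambda* = (-11.1429)


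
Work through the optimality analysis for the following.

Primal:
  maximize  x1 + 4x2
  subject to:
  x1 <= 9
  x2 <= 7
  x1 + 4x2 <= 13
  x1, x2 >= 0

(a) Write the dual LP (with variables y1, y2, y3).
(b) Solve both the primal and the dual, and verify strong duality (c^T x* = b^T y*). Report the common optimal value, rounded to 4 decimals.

The standard primal-dual pair for 'max c^T x s.t. A x <= b, x >= 0' is:
  Dual:  min b^T y  s.t.  A^T y >= c,  y >= 0.

So the dual LP is:
  minimize  9y1 + 7y2 + 13y3
  subject to:
    y1 + y3 >= 1
    y2 + 4y3 >= 4
    y1, y2, y3 >= 0

Solving the primal: x* = (0, 3.25).
  primal value c^T x* = 13.
Solving the dual: y* = (0, 0, 1).
  dual value b^T y* = 13.
Strong duality: c^T x* = b^T y*. Confirmed.

13


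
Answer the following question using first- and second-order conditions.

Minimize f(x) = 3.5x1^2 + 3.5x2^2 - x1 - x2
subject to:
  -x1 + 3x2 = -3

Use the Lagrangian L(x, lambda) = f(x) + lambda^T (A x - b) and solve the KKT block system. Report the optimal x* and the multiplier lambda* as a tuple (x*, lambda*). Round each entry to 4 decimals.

Form the Lagrangian:
  L(x, lambda) = (1/2) x^T Q x + c^T x + lambda^T (A x - b)
Stationarity (grad_x L = 0): Q x + c + A^T lambda = 0.
Primal feasibility: A x = b.

This gives the KKT block system:
  [ Q   A^T ] [ x     ]   [-c ]
  [ A    0  ] [ lambda ] = [ b ]

Solving the linear system:
  x*      = (0.4714, -0.8429)
  lambda* = (2.3)
  f(x*)   = 3.6357

x* = (0.4714, -0.8429), lambda* = (2.3)


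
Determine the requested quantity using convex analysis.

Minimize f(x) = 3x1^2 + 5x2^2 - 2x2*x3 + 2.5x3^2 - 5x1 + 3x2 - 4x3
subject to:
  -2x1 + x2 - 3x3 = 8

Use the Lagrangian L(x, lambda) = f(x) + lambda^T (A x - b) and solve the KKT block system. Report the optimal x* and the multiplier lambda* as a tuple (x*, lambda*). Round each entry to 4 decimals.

Form the Lagrangian:
  L(x, lambda) = (1/2) x^T Q x + c^T x + lambda^T (A x - b)
Stationarity (grad_x L = 0): Q x + c + A^T lambda = 0.
Primal feasibility: A x = b.

This gives the KKT block system:
  [ Q   A^T ] [ x     ]   [-c ]
  [ A    0  ] [ lambda ] = [ b ]

Solving the linear system:
  x*      = (-0.7903, -0.2581, -2.2258)
  lambda* = (-4.871)
  f(x*)   = 25.5242

x* = (-0.7903, -0.2581, -2.2258), lambda* = (-4.871)


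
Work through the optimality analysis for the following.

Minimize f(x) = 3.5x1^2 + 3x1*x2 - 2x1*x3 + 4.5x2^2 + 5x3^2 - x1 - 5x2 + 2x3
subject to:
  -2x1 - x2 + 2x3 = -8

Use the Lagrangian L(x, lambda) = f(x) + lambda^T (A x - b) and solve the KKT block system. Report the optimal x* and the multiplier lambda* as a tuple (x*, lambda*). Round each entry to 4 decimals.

Form the Lagrangian:
  L(x, lambda) = (1/2) x^T Q x + c^T x + lambda^T (A x - b)
Stationarity (grad_x L = 0): Q x + c + A^T lambda = 0.
Primal feasibility: A x = b.

This gives the KKT block system:
  [ Q   A^T ] [ x     ]   [-c ]
  [ A    0  ] [ lambda ] = [ b ]

Solving the linear system:
  x*      = (1.8756, 0.9453, -1.6517)
  lambda* = (9.1343)
  f(x*)   = 31.5846

x* = (1.8756, 0.9453, -1.6517), lambda* = (9.1343)


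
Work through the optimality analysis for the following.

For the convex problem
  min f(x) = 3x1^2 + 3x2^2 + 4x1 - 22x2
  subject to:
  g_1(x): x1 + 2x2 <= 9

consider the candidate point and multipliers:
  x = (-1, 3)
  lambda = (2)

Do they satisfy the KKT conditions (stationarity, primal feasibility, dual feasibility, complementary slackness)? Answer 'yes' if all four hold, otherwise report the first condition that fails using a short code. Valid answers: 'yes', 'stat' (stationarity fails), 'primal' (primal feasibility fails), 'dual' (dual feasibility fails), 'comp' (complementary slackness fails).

Gradient of f: grad f(x) = Q x + c = (-2, -4)
Constraint values g_i(x) = a_i^T x - b_i:
  g_1((-1, 3)) = -4
Stationarity residual: grad f(x) + sum_i lambda_i a_i = (0, 0)
  -> stationarity OK
Primal feasibility (all g_i <= 0): OK
Dual feasibility (all lambda_i >= 0): OK
Complementary slackness (lambda_i * g_i(x) = 0 for all i): FAILS

Verdict: the first failing condition is complementary_slackness -> comp.

comp


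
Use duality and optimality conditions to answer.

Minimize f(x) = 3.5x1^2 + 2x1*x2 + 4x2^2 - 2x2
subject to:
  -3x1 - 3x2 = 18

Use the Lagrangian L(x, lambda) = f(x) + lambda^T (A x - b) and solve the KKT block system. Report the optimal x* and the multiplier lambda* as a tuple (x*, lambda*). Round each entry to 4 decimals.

Form the Lagrangian:
  L(x, lambda) = (1/2) x^T Q x + c^T x + lambda^T (A x - b)
Stationarity (grad_x L = 0): Q x + c + A^T lambda = 0.
Primal feasibility: A x = b.

This gives the KKT block system:
  [ Q   A^T ] [ x     ]   [-c ]
  [ A    0  ] [ lambda ] = [ b ]

Solving the linear system:
  x*      = (-3.4545, -2.5455)
  lambda* = (-9.7576)
  f(x*)   = 90.3636

x* = (-3.4545, -2.5455), lambda* = (-9.7576)


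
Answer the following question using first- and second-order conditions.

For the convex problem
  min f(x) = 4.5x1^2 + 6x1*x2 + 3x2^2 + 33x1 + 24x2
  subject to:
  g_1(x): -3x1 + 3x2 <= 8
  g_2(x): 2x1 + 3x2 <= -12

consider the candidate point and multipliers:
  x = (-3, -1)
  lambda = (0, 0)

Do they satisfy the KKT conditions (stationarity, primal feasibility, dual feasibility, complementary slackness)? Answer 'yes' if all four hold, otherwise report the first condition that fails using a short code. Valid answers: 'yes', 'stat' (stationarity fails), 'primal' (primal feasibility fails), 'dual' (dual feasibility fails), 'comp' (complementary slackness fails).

Gradient of f: grad f(x) = Q x + c = (0, 0)
Constraint values g_i(x) = a_i^T x - b_i:
  g_1((-3, -1)) = -2
  g_2((-3, -1)) = 3
Stationarity residual: grad f(x) + sum_i lambda_i a_i = (0, 0)
  -> stationarity OK
Primal feasibility (all g_i <= 0): FAILS
Dual feasibility (all lambda_i >= 0): OK
Complementary slackness (lambda_i * g_i(x) = 0 for all i): OK

Verdict: the first failing condition is primal_feasibility -> primal.

primal


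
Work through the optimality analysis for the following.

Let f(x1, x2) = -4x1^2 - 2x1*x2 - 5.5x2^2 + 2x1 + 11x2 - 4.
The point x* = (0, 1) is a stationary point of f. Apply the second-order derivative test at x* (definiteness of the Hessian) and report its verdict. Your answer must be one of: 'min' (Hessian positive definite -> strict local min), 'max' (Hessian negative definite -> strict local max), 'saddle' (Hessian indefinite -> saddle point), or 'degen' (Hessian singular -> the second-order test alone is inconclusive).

Compute the Hessian H = grad^2 f:
  H = [[-8, -2], [-2, -11]]
Verify stationarity: grad f(x*) = H x* + g = (0, 0).
Eigenvalues of H: -12, -7.
Both eigenvalues < 0, so H is negative definite -> x* is a strict local max.

max


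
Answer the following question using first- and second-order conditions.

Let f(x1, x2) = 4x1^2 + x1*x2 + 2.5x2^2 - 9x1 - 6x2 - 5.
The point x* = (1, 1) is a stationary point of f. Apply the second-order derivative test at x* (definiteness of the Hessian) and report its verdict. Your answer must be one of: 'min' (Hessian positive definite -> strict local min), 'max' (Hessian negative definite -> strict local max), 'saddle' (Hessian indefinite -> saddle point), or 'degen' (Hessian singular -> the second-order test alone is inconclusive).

Compute the Hessian H = grad^2 f:
  H = [[8, 1], [1, 5]]
Verify stationarity: grad f(x*) = H x* + g = (0, 0).
Eigenvalues of H: 4.6972, 8.3028.
Both eigenvalues > 0, so H is positive definite -> x* is a strict local min.

min


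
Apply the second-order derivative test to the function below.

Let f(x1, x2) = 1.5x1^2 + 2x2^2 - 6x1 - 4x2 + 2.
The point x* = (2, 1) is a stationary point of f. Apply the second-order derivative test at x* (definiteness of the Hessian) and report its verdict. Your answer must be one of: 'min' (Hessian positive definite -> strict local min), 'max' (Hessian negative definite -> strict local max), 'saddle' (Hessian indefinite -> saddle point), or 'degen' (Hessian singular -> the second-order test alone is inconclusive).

Compute the Hessian H = grad^2 f:
  H = [[3, 0], [0, 4]]
Verify stationarity: grad f(x*) = H x* + g = (0, 0).
Eigenvalues of H: 3, 4.
Both eigenvalues > 0, so H is positive definite -> x* is a strict local min.

min


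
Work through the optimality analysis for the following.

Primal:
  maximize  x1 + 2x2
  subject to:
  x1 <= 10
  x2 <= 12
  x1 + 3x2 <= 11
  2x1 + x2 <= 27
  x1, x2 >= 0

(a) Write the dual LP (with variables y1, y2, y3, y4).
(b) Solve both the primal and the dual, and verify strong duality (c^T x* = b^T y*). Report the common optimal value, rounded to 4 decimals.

The standard primal-dual pair for 'max c^T x s.t. A x <= b, x >= 0' is:
  Dual:  min b^T y  s.t.  A^T y >= c,  y >= 0.

So the dual LP is:
  minimize  10y1 + 12y2 + 11y3 + 27y4
  subject to:
    y1 + y3 + 2y4 >= 1
    y2 + 3y3 + y4 >= 2
    y1, y2, y3, y4 >= 0

Solving the primal: x* = (10, 0.3333).
  primal value c^T x* = 10.6667.
Solving the dual: y* = (0.3333, 0, 0.6667, 0).
  dual value b^T y* = 10.6667.
Strong duality: c^T x* = b^T y*. Confirmed.

10.6667


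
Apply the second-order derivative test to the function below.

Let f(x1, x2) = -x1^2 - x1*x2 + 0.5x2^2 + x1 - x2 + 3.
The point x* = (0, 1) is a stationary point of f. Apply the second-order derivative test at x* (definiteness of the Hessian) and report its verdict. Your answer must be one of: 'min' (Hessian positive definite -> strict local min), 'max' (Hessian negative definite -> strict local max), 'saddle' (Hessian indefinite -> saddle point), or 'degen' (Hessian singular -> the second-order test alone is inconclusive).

Compute the Hessian H = grad^2 f:
  H = [[-2, -1], [-1, 1]]
Verify stationarity: grad f(x*) = H x* + g = (0, 0).
Eigenvalues of H: -2.3028, 1.3028.
Eigenvalues have mixed signs, so H is indefinite -> x* is a saddle point.

saddle


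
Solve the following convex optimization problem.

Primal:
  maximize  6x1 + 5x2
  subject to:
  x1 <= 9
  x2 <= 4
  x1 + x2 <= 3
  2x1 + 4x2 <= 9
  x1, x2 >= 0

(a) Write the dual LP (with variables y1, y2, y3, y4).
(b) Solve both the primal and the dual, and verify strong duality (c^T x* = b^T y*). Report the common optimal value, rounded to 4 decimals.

The standard primal-dual pair for 'max c^T x s.t. A x <= b, x >= 0' is:
  Dual:  min b^T y  s.t.  A^T y >= c,  y >= 0.

So the dual LP is:
  minimize  9y1 + 4y2 + 3y3 + 9y4
  subject to:
    y1 + y3 + 2y4 >= 6
    y2 + y3 + 4y4 >= 5
    y1, y2, y3, y4 >= 0

Solving the primal: x* = (3, 0).
  primal value c^T x* = 18.
Solving the dual: y* = (0, 0, 6, 0).
  dual value b^T y* = 18.
Strong duality: c^T x* = b^T y*. Confirmed.

18


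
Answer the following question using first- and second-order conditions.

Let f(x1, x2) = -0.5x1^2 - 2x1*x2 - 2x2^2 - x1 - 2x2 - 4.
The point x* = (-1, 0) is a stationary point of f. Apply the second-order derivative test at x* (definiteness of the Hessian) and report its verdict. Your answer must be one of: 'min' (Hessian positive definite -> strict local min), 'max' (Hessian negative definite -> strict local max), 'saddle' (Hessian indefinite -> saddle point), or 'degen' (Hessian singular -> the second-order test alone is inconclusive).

Compute the Hessian H = grad^2 f:
  H = [[-1, -2], [-2, -4]]
Verify stationarity: grad f(x*) = H x* + g = (0, 0).
Eigenvalues of H: -5, 0.
H has a zero eigenvalue (singular; negative semidefinite but not definite), so H is neither positive definite, negative definite, nor indefinite. The second-order test alone is inconclusive -> degen.
(Indeed, f is constant along the null direction of H through x*, so x* is not a strict local extremum.)

degen


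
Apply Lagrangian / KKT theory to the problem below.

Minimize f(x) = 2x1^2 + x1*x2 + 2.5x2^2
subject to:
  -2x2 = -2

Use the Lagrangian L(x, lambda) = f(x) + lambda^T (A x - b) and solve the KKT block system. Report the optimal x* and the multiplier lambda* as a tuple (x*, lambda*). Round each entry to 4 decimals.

Form the Lagrangian:
  L(x, lambda) = (1/2) x^T Q x + c^T x + lambda^T (A x - b)
Stationarity (grad_x L = 0): Q x + c + A^T lambda = 0.
Primal feasibility: A x = b.

This gives the KKT block system:
  [ Q   A^T ] [ x     ]   [-c ]
  [ A    0  ] [ lambda ] = [ b ]

Solving the linear system:
  x*      = (-0.25, 1)
  lambda* = (2.375)
  f(x*)   = 2.375

x* = (-0.25, 1), lambda* = (2.375)


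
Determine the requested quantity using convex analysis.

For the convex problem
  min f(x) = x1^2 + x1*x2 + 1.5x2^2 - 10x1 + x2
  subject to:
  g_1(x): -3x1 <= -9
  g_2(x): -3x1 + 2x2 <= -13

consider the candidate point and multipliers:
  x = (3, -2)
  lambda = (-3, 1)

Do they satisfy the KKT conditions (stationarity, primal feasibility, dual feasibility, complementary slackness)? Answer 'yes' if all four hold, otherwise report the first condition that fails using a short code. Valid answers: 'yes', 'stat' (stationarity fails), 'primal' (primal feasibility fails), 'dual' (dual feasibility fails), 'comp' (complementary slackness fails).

Gradient of f: grad f(x) = Q x + c = (-6, -2)
Constraint values g_i(x) = a_i^T x - b_i:
  g_1((3, -2)) = 0
  g_2((3, -2)) = 0
Stationarity residual: grad f(x) + sum_i lambda_i a_i = (0, 0)
  -> stationarity OK
Primal feasibility (all g_i <= 0): OK
Dual feasibility (all lambda_i >= 0): FAILS
Complementary slackness (lambda_i * g_i(x) = 0 for all i): OK

Verdict: the first failing condition is dual_feasibility -> dual.

dual


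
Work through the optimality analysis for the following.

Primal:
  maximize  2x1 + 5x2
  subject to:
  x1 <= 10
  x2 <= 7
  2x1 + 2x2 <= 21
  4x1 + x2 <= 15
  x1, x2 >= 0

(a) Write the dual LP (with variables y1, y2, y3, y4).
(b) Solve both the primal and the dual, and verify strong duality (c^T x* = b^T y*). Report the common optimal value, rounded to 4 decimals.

The standard primal-dual pair for 'max c^T x s.t. A x <= b, x >= 0' is:
  Dual:  min b^T y  s.t.  A^T y >= c,  y >= 0.

So the dual LP is:
  minimize  10y1 + 7y2 + 21y3 + 15y4
  subject to:
    y1 + 2y3 + 4y4 >= 2
    y2 + 2y3 + y4 >= 5
    y1, y2, y3, y4 >= 0

Solving the primal: x* = (2, 7).
  primal value c^T x* = 39.
Solving the dual: y* = (0, 4.5, 0, 0.5).
  dual value b^T y* = 39.
Strong duality: c^T x* = b^T y*. Confirmed.

39


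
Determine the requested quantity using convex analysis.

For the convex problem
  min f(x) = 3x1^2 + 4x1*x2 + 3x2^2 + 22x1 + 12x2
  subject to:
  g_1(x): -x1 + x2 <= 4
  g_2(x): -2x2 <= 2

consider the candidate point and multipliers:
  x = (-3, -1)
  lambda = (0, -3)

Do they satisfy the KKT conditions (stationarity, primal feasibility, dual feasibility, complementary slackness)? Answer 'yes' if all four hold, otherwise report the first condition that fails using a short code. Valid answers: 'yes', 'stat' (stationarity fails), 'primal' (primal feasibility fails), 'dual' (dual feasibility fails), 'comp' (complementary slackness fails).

Gradient of f: grad f(x) = Q x + c = (0, -6)
Constraint values g_i(x) = a_i^T x - b_i:
  g_1((-3, -1)) = -2
  g_2((-3, -1)) = 0
Stationarity residual: grad f(x) + sum_i lambda_i a_i = (0, 0)
  -> stationarity OK
Primal feasibility (all g_i <= 0): OK
Dual feasibility (all lambda_i >= 0): FAILS
Complementary slackness (lambda_i * g_i(x) = 0 for all i): OK

Verdict: the first failing condition is dual_feasibility -> dual.

dual


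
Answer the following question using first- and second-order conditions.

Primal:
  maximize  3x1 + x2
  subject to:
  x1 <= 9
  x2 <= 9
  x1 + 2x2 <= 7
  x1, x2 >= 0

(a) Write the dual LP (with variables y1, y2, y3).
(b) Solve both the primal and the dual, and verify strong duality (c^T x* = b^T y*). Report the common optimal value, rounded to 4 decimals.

The standard primal-dual pair for 'max c^T x s.t. A x <= b, x >= 0' is:
  Dual:  min b^T y  s.t.  A^T y >= c,  y >= 0.

So the dual LP is:
  minimize  9y1 + 9y2 + 7y3
  subject to:
    y1 + y3 >= 3
    y2 + 2y3 >= 1
    y1, y2, y3 >= 0

Solving the primal: x* = (7, 0).
  primal value c^T x* = 21.
Solving the dual: y* = (0, 0, 3).
  dual value b^T y* = 21.
Strong duality: c^T x* = b^T y*. Confirmed.

21


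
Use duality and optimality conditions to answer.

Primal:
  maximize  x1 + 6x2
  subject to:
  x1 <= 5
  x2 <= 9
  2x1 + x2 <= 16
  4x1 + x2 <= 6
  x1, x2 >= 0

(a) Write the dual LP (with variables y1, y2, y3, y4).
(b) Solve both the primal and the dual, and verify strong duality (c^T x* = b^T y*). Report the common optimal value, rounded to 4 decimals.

The standard primal-dual pair for 'max c^T x s.t. A x <= b, x >= 0' is:
  Dual:  min b^T y  s.t.  A^T y >= c,  y >= 0.

So the dual LP is:
  minimize  5y1 + 9y2 + 16y3 + 6y4
  subject to:
    y1 + 2y3 + 4y4 >= 1
    y2 + y3 + y4 >= 6
    y1, y2, y3, y4 >= 0

Solving the primal: x* = (0, 6).
  primal value c^T x* = 36.
Solving the dual: y* = (0, 0, 0, 6).
  dual value b^T y* = 36.
Strong duality: c^T x* = b^T y*. Confirmed.

36


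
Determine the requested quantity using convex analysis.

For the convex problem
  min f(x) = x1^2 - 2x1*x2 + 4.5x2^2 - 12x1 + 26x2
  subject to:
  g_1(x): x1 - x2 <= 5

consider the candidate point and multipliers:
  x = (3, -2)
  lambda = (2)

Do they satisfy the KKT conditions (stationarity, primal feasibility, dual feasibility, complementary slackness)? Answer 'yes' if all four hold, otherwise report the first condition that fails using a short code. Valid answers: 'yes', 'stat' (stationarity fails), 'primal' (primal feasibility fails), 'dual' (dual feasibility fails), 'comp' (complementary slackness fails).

Gradient of f: grad f(x) = Q x + c = (-2, 2)
Constraint values g_i(x) = a_i^T x - b_i:
  g_1((3, -2)) = 0
Stationarity residual: grad f(x) + sum_i lambda_i a_i = (0, 0)
  -> stationarity OK
Primal feasibility (all g_i <= 0): OK
Dual feasibility (all lambda_i >= 0): OK
Complementary slackness (lambda_i * g_i(x) = 0 for all i): OK

Verdict: yes, KKT holds.

yes


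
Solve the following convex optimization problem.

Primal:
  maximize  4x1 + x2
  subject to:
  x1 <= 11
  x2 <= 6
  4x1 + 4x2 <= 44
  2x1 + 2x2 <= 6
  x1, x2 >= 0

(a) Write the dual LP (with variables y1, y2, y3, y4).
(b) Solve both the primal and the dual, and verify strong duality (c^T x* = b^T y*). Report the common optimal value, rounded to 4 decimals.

The standard primal-dual pair for 'max c^T x s.t. A x <= b, x >= 0' is:
  Dual:  min b^T y  s.t.  A^T y >= c,  y >= 0.

So the dual LP is:
  minimize  11y1 + 6y2 + 44y3 + 6y4
  subject to:
    y1 + 4y3 + 2y4 >= 4
    y2 + 4y3 + 2y4 >= 1
    y1, y2, y3, y4 >= 0

Solving the primal: x* = (3, 0).
  primal value c^T x* = 12.
Solving the dual: y* = (0, 0, 0, 2).
  dual value b^T y* = 12.
Strong duality: c^T x* = b^T y*. Confirmed.

12


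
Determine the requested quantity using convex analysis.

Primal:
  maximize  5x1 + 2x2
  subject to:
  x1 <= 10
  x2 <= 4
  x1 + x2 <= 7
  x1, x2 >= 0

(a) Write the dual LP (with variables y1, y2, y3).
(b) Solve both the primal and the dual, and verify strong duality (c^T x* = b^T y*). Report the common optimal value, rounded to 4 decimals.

The standard primal-dual pair for 'max c^T x s.t. A x <= b, x >= 0' is:
  Dual:  min b^T y  s.t.  A^T y >= c,  y >= 0.

So the dual LP is:
  minimize  10y1 + 4y2 + 7y3
  subject to:
    y1 + y3 >= 5
    y2 + y3 >= 2
    y1, y2, y3 >= 0

Solving the primal: x* = (7, 0).
  primal value c^T x* = 35.
Solving the dual: y* = (0, 0, 5).
  dual value b^T y* = 35.
Strong duality: c^T x* = b^T y*. Confirmed.

35


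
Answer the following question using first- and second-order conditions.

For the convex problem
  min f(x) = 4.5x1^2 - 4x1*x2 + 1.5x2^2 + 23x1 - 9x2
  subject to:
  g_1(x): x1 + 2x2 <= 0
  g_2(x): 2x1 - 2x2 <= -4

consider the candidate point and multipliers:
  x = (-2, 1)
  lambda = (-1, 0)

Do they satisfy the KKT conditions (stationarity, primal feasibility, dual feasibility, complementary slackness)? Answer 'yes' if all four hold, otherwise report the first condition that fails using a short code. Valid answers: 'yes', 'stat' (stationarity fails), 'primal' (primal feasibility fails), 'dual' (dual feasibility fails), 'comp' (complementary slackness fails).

Gradient of f: grad f(x) = Q x + c = (1, 2)
Constraint values g_i(x) = a_i^T x - b_i:
  g_1((-2, 1)) = 0
  g_2((-2, 1)) = -2
Stationarity residual: grad f(x) + sum_i lambda_i a_i = (0, 0)
  -> stationarity OK
Primal feasibility (all g_i <= 0): OK
Dual feasibility (all lambda_i >= 0): FAILS
Complementary slackness (lambda_i * g_i(x) = 0 for all i): OK

Verdict: the first failing condition is dual_feasibility -> dual.

dual


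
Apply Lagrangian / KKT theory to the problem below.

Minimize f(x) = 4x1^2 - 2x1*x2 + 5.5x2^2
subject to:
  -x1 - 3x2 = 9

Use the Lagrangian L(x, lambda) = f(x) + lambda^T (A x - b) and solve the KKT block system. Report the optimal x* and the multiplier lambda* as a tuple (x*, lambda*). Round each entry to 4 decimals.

Form the Lagrangian:
  L(x, lambda) = (1/2) x^T Q x + c^T x + lambda^T (A x - b)
Stationarity (grad_x L = 0): Q x + c + A^T lambda = 0.
Primal feasibility: A x = b.

This gives the KKT block system:
  [ Q   A^T ] [ x     ]   [-c ]
  [ A    0  ] [ lambda ] = [ b ]

Solving the linear system:
  x*      = (-1.6105, -2.4632)
  lambda* = (-7.9579)
  f(x*)   = 35.8105

x* = (-1.6105, -2.4632), lambda* = (-7.9579)


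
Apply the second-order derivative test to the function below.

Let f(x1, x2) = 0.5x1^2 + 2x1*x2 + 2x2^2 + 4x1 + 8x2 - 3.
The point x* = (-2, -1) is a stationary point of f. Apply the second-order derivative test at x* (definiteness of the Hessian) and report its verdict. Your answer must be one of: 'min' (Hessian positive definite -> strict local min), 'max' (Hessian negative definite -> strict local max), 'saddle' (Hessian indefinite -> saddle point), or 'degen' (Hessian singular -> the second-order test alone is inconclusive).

Compute the Hessian H = grad^2 f:
  H = [[1, 2], [2, 4]]
Verify stationarity: grad f(x*) = H x* + g = (0, 0).
Eigenvalues of H: 0, 5.
H has a zero eigenvalue (singular; positive semidefinite but not definite), so H is neither positive definite, negative definite, nor indefinite. The second-order test alone is inconclusive -> degen.
(Indeed, f is constant along the null direction of H through x*, so x* is not a strict local extremum.)

degen
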